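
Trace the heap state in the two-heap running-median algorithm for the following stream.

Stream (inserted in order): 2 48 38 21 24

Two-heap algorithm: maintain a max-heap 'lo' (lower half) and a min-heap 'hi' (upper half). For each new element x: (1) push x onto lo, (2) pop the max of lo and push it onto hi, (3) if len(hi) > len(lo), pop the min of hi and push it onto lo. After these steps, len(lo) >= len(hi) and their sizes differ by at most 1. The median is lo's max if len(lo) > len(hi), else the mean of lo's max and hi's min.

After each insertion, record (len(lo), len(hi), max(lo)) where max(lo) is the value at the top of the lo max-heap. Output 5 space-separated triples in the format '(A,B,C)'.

Answer: (1,0,2) (1,1,2) (2,1,38) (2,2,21) (3,2,24)

Derivation:
Step 1: insert 2 -> lo=[2] hi=[] -> (len(lo)=1, len(hi)=0, max(lo)=2)
Step 2: insert 48 -> lo=[2] hi=[48] -> (len(lo)=1, len(hi)=1, max(lo)=2)
Step 3: insert 38 -> lo=[2, 38] hi=[48] -> (len(lo)=2, len(hi)=1, max(lo)=38)
Step 4: insert 21 -> lo=[2, 21] hi=[38, 48] -> (len(lo)=2, len(hi)=2, max(lo)=21)
Step 5: insert 24 -> lo=[2, 21, 24] hi=[38, 48] -> (len(lo)=3, len(hi)=2, max(lo)=24)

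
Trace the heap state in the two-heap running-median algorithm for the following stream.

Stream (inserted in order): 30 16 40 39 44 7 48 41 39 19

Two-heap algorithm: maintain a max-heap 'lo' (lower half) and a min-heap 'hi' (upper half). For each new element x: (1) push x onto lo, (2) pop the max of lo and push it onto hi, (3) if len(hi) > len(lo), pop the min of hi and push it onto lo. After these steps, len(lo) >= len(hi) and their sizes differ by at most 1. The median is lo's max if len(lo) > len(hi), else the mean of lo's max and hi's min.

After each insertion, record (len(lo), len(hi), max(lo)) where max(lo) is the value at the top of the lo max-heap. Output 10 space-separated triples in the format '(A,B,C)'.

Answer: (1,0,30) (1,1,16) (2,1,30) (2,2,30) (3,2,39) (3,3,30) (4,3,39) (4,4,39) (5,4,39) (5,5,39)

Derivation:
Step 1: insert 30 -> lo=[30] hi=[] -> (len(lo)=1, len(hi)=0, max(lo)=30)
Step 2: insert 16 -> lo=[16] hi=[30] -> (len(lo)=1, len(hi)=1, max(lo)=16)
Step 3: insert 40 -> lo=[16, 30] hi=[40] -> (len(lo)=2, len(hi)=1, max(lo)=30)
Step 4: insert 39 -> lo=[16, 30] hi=[39, 40] -> (len(lo)=2, len(hi)=2, max(lo)=30)
Step 5: insert 44 -> lo=[16, 30, 39] hi=[40, 44] -> (len(lo)=3, len(hi)=2, max(lo)=39)
Step 6: insert 7 -> lo=[7, 16, 30] hi=[39, 40, 44] -> (len(lo)=3, len(hi)=3, max(lo)=30)
Step 7: insert 48 -> lo=[7, 16, 30, 39] hi=[40, 44, 48] -> (len(lo)=4, len(hi)=3, max(lo)=39)
Step 8: insert 41 -> lo=[7, 16, 30, 39] hi=[40, 41, 44, 48] -> (len(lo)=4, len(hi)=4, max(lo)=39)
Step 9: insert 39 -> lo=[7, 16, 30, 39, 39] hi=[40, 41, 44, 48] -> (len(lo)=5, len(hi)=4, max(lo)=39)
Step 10: insert 19 -> lo=[7, 16, 19, 30, 39] hi=[39, 40, 41, 44, 48] -> (len(lo)=5, len(hi)=5, max(lo)=39)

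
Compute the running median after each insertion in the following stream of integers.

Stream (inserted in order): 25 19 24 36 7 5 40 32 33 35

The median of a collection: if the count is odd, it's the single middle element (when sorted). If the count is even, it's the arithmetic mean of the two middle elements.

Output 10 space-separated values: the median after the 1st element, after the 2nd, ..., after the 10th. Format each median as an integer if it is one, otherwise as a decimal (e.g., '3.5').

Answer: 25 22 24 24.5 24 21.5 24 24.5 25 28.5

Derivation:
Step 1: insert 25 -> lo=[25] (size 1, max 25) hi=[] (size 0) -> median=25
Step 2: insert 19 -> lo=[19] (size 1, max 19) hi=[25] (size 1, min 25) -> median=22
Step 3: insert 24 -> lo=[19, 24] (size 2, max 24) hi=[25] (size 1, min 25) -> median=24
Step 4: insert 36 -> lo=[19, 24] (size 2, max 24) hi=[25, 36] (size 2, min 25) -> median=24.5
Step 5: insert 7 -> lo=[7, 19, 24] (size 3, max 24) hi=[25, 36] (size 2, min 25) -> median=24
Step 6: insert 5 -> lo=[5, 7, 19] (size 3, max 19) hi=[24, 25, 36] (size 3, min 24) -> median=21.5
Step 7: insert 40 -> lo=[5, 7, 19, 24] (size 4, max 24) hi=[25, 36, 40] (size 3, min 25) -> median=24
Step 8: insert 32 -> lo=[5, 7, 19, 24] (size 4, max 24) hi=[25, 32, 36, 40] (size 4, min 25) -> median=24.5
Step 9: insert 33 -> lo=[5, 7, 19, 24, 25] (size 5, max 25) hi=[32, 33, 36, 40] (size 4, min 32) -> median=25
Step 10: insert 35 -> lo=[5, 7, 19, 24, 25] (size 5, max 25) hi=[32, 33, 35, 36, 40] (size 5, min 32) -> median=28.5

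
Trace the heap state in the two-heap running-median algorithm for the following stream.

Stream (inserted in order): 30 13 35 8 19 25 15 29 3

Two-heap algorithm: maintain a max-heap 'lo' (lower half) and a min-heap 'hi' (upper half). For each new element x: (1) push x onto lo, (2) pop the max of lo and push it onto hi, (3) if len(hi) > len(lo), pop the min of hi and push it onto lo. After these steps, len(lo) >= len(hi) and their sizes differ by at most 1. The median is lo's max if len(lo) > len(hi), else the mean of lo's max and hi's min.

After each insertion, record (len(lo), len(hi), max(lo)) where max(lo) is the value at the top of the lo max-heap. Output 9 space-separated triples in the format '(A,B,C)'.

Step 1: insert 30 -> lo=[30] hi=[] -> (len(lo)=1, len(hi)=0, max(lo)=30)
Step 2: insert 13 -> lo=[13] hi=[30] -> (len(lo)=1, len(hi)=1, max(lo)=13)
Step 3: insert 35 -> lo=[13, 30] hi=[35] -> (len(lo)=2, len(hi)=1, max(lo)=30)
Step 4: insert 8 -> lo=[8, 13] hi=[30, 35] -> (len(lo)=2, len(hi)=2, max(lo)=13)
Step 5: insert 19 -> lo=[8, 13, 19] hi=[30, 35] -> (len(lo)=3, len(hi)=2, max(lo)=19)
Step 6: insert 25 -> lo=[8, 13, 19] hi=[25, 30, 35] -> (len(lo)=3, len(hi)=3, max(lo)=19)
Step 7: insert 15 -> lo=[8, 13, 15, 19] hi=[25, 30, 35] -> (len(lo)=4, len(hi)=3, max(lo)=19)
Step 8: insert 29 -> lo=[8, 13, 15, 19] hi=[25, 29, 30, 35] -> (len(lo)=4, len(hi)=4, max(lo)=19)
Step 9: insert 3 -> lo=[3, 8, 13, 15, 19] hi=[25, 29, 30, 35] -> (len(lo)=5, len(hi)=4, max(lo)=19)

Answer: (1,0,30) (1,1,13) (2,1,30) (2,2,13) (3,2,19) (3,3,19) (4,3,19) (4,4,19) (5,4,19)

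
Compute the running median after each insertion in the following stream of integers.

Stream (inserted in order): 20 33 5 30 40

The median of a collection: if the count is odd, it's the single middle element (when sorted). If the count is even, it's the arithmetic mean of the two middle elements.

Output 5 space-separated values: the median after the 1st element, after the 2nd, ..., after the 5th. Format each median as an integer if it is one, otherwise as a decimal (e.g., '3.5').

Step 1: insert 20 -> lo=[20] (size 1, max 20) hi=[] (size 0) -> median=20
Step 2: insert 33 -> lo=[20] (size 1, max 20) hi=[33] (size 1, min 33) -> median=26.5
Step 3: insert 5 -> lo=[5, 20] (size 2, max 20) hi=[33] (size 1, min 33) -> median=20
Step 4: insert 30 -> lo=[5, 20] (size 2, max 20) hi=[30, 33] (size 2, min 30) -> median=25
Step 5: insert 40 -> lo=[5, 20, 30] (size 3, max 30) hi=[33, 40] (size 2, min 33) -> median=30

Answer: 20 26.5 20 25 30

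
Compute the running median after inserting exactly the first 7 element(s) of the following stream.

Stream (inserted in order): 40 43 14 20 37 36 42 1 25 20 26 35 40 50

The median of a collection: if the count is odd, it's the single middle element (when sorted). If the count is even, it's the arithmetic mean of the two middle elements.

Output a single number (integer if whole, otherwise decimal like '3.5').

Answer: 37

Derivation:
Step 1: insert 40 -> lo=[40] (size 1, max 40) hi=[] (size 0) -> median=40
Step 2: insert 43 -> lo=[40] (size 1, max 40) hi=[43] (size 1, min 43) -> median=41.5
Step 3: insert 14 -> lo=[14, 40] (size 2, max 40) hi=[43] (size 1, min 43) -> median=40
Step 4: insert 20 -> lo=[14, 20] (size 2, max 20) hi=[40, 43] (size 2, min 40) -> median=30
Step 5: insert 37 -> lo=[14, 20, 37] (size 3, max 37) hi=[40, 43] (size 2, min 40) -> median=37
Step 6: insert 36 -> lo=[14, 20, 36] (size 3, max 36) hi=[37, 40, 43] (size 3, min 37) -> median=36.5
Step 7: insert 42 -> lo=[14, 20, 36, 37] (size 4, max 37) hi=[40, 42, 43] (size 3, min 40) -> median=37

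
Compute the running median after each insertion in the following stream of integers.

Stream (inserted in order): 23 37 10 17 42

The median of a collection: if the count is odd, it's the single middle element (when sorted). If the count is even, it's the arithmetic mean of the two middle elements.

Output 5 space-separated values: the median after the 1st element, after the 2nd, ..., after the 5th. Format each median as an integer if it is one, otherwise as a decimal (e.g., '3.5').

Answer: 23 30 23 20 23

Derivation:
Step 1: insert 23 -> lo=[23] (size 1, max 23) hi=[] (size 0) -> median=23
Step 2: insert 37 -> lo=[23] (size 1, max 23) hi=[37] (size 1, min 37) -> median=30
Step 3: insert 10 -> lo=[10, 23] (size 2, max 23) hi=[37] (size 1, min 37) -> median=23
Step 4: insert 17 -> lo=[10, 17] (size 2, max 17) hi=[23, 37] (size 2, min 23) -> median=20
Step 5: insert 42 -> lo=[10, 17, 23] (size 3, max 23) hi=[37, 42] (size 2, min 37) -> median=23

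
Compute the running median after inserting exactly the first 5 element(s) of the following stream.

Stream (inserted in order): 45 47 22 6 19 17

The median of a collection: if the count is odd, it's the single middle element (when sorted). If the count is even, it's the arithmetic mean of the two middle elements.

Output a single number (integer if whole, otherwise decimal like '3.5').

Answer: 22

Derivation:
Step 1: insert 45 -> lo=[45] (size 1, max 45) hi=[] (size 0) -> median=45
Step 2: insert 47 -> lo=[45] (size 1, max 45) hi=[47] (size 1, min 47) -> median=46
Step 3: insert 22 -> lo=[22, 45] (size 2, max 45) hi=[47] (size 1, min 47) -> median=45
Step 4: insert 6 -> lo=[6, 22] (size 2, max 22) hi=[45, 47] (size 2, min 45) -> median=33.5
Step 5: insert 19 -> lo=[6, 19, 22] (size 3, max 22) hi=[45, 47] (size 2, min 45) -> median=22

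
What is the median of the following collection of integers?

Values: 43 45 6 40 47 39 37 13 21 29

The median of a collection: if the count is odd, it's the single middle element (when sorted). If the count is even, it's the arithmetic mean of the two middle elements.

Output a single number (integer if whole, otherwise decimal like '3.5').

Answer: 38

Derivation:
Step 1: insert 43 -> lo=[43] (size 1, max 43) hi=[] (size 0) -> median=43
Step 2: insert 45 -> lo=[43] (size 1, max 43) hi=[45] (size 1, min 45) -> median=44
Step 3: insert 6 -> lo=[6, 43] (size 2, max 43) hi=[45] (size 1, min 45) -> median=43
Step 4: insert 40 -> lo=[6, 40] (size 2, max 40) hi=[43, 45] (size 2, min 43) -> median=41.5
Step 5: insert 47 -> lo=[6, 40, 43] (size 3, max 43) hi=[45, 47] (size 2, min 45) -> median=43
Step 6: insert 39 -> lo=[6, 39, 40] (size 3, max 40) hi=[43, 45, 47] (size 3, min 43) -> median=41.5
Step 7: insert 37 -> lo=[6, 37, 39, 40] (size 4, max 40) hi=[43, 45, 47] (size 3, min 43) -> median=40
Step 8: insert 13 -> lo=[6, 13, 37, 39] (size 4, max 39) hi=[40, 43, 45, 47] (size 4, min 40) -> median=39.5
Step 9: insert 21 -> lo=[6, 13, 21, 37, 39] (size 5, max 39) hi=[40, 43, 45, 47] (size 4, min 40) -> median=39
Step 10: insert 29 -> lo=[6, 13, 21, 29, 37] (size 5, max 37) hi=[39, 40, 43, 45, 47] (size 5, min 39) -> median=38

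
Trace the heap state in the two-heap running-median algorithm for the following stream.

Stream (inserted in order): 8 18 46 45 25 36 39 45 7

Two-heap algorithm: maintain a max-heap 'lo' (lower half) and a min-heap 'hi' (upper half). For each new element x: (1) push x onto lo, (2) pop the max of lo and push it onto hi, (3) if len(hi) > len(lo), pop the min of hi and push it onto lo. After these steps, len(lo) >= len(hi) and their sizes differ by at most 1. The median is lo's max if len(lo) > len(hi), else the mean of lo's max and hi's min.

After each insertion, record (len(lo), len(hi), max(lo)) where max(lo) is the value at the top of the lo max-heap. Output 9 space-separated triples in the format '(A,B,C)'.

Step 1: insert 8 -> lo=[8] hi=[] -> (len(lo)=1, len(hi)=0, max(lo)=8)
Step 2: insert 18 -> lo=[8] hi=[18] -> (len(lo)=1, len(hi)=1, max(lo)=8)
Step 3: insert 46 -> lo=[8, 18] hi=[46] -> (len(lo)=2, len(hi)=1, max(lo)=18)
Step 4: insert 45 -> lo=[8, 18] hi=[45, 46] -> (len(lo)=2, len(hi)=2, max(lo)=18)
Step 5: insert 25 -> lo=[8, 18, 25] hi=[45, 46] -> (len(lo)=3, len(hi)=2, max(lo)=25)
Step 6: insert 36 -> lo=[8, 18, 25] hi=[36, 45, 46] -> (len(lo)=3, len(hi)=3, max(lo)=25)
Step 7: insert 39 -> lo=[8, 18, 25, 36] hi=[39, 45, 46] -> (len(lo)=4, len(hi)=3, max(lo)=36)
Step 8: insert 45 -> lo=[8, 18, 25, 36] hi=[39, 45, 45, 46] -> (len(lo)=4, len(hi)=4, max(lo)=36)
Step 9: insert 7 -> lo=[7, 8, 18, 25, 36] hi=[39, 45, 45, 46] -> (len(lo)=5, len(hi)=4, max(lo)=36)

Answer: (1,0,8) (1,1,8) (2,1,18) (2,2,18) (3,2,25) (3,3,25) (4,3,36) (4,4,36) (5,4,36)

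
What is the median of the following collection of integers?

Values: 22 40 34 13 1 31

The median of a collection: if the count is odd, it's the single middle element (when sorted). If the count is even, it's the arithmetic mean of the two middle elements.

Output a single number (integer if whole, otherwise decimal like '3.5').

Step 1: insert 22 -> lo=[22] (size 1, max 22) hi=[] (size 0) -> median=22
Step 2: insert 40 -> lo=[22] (size 1, max 22) hi=[40] (size 1, min 40) -> median=31
Step 3: insert 34 -> lo=[22, 34] (size 2, max 34) hi=[40] (size 1, min 40) -> median=34
Step 4: insert 13 -> lo=[13, 22] (size 2, max 22) hi=[34, 40] (size 2, min 34) -> median=28
Step 5: insert 1 -> lo=[1, 13, 22] (size 3, max 22) hi=[34, 40] (size 2, min 34) -> median=22
Step 6: insert 31 -> lo=[1, 13, 22] (size 3, max 22) hi=[31, 34, 40] (size 3, min 31) -> median=26.5

Answer: 26.5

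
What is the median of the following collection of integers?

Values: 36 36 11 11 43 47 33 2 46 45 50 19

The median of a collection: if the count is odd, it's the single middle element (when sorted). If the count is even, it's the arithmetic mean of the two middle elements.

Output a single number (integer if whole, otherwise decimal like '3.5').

Step 1: insert 36 -> lo=[36] (size 1, max 36) hi=[] (size 0) -> median=36
Step 2: insert 36 -> lo=[36] (size 1, max 36) hi=[36] (size 1, min 36) -> median=36
Step 3: insert 11 -> lo=[11, 36] (size 2, max 36) hi=[36] (size 1, min 36) -> median=36
Step 4: insert 11 -> lo=[11, 11] (size 2, max 11) hi=[36, 36] (size 2, min 36) -> median=23.5
Step 5: insert 43 -> lo=[11, 11, 36] (size 3, max 36) hi=[36, 43] (size 2, min 36) -> median=36
Step 6: insert 47 -> lo=[11, 11, 36] (size 3, max 36) hi=[36, 43, 47] (size 3, min 36) -> median=36
Step 7: insert 33 -> lo=[11, 11, 33, 36] (size 4, max 36) hi=[36, 43, 47] (size 3, min 36) -> median=36
Step 8: insert 2 -> lo=[2, 11, 11, 33] (size 4, max 33) hi=[36, 36, 43, 47] (size 4, min 36) -> median=34.5
Step 9: insert 46 -> lo=[2, 11, 11, 33, 36] (size 5, max 36) hi=[36, 43, 46, 47] (size 4, min 36) -> median=36
Step 10: insert 45 -> lo=[2, 11, 11, 33, 36] (size 5, max 36) hi=[36, 43, 45, 46, 47] (size 5, min 36) -> median=36
Step 11: insert 50 -> lo=[2, 11, 11, 33, 36, 36] (size 6, max 36) hi=[43, 45, 46, 47, 50] (size 5, min 43) -> median=36
Step 12: insert 19 -> lo=[2, 11, 11, 19, 33, 36] (size 6, max 36) hi=[36, 43, 45, 46, 47, 50] (size 6, min 36) -> median=36

Answer: 36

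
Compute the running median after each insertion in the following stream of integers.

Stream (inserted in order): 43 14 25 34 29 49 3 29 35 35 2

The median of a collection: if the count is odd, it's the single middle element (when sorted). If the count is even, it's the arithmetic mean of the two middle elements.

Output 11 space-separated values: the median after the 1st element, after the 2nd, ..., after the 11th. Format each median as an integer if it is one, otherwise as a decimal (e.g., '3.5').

Answer: 43 28.5 25 29.5 29 31.5 29 29 29 31.5 29

Derivation:
Step 1: insert 43 -> lo=[43] (size 1, max 43) hi=[] (size 0) -> median=43
Step 2: insert 14 -> lo=[14] (size 1, max 14) hi=[43] (size 1, min 43) -> median=28.5
Step 3: insert 25 -> lo=[14, 25] (size 2, max 25) hi=[43] (size 1, min 43) -> median=25
Step 4: insert 34 -> lo=[14, 25] (size 2, max 25) hi=[34, 43] (size 2, min 34) -> median=29.5
Step 5: insert 29 -> lo=[14, 25, 29] (size 3, max 29) hi=[34, 43] (size 2, min 34) -> median=29
Step 6: insert 49 -> lo=[14, 25, 29] (size 3, max 29) hi=[34, 43, 49] (size 3, min 34) -> median=31.5
Step 7: insert 3 -> lo=[3, 14, 25, 29] (size 4, max 29) hi=[34, 43, 49] (size 3, min 34) -> median=29
Step 8: insert 29 -> lo=[3, 14, 25, 29] (size 4, max 29) hi=[29, 34, 43, 49] (size 4, min 29) -> median=29
Step 9: insert 35 -> lo=[3, 14, 25, 29, 29] (size 5, max 29) hi=[34, 35, 43, 49] (size 4, min 34) -> median=29
Step 10: insert 35 -> lo=[3, 14, 25, 29, 29] (size 5, max 29) hi=[34, 35, 35, 43, 49] (size 5, min 34) -> median=31.5
Step 11: insert 2 -> lo=[2, 3, 14, 25, 29, 29] (size 6, max 29) hi=[34, 35, 35, 43, 49] (size 5, min 34) -> median=29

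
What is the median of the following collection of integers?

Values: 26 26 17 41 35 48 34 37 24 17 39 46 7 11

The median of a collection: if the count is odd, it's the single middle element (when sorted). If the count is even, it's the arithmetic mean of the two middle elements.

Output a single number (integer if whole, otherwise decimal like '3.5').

Step 1: insert 26 -> lo=[26] (size 1, max 26) hi=[] (size 0) -> median=26
Step 2: insert 26 -> lo=[26] (size 1, max 26) hi=[26] (size 1, min 26) -> median=26
Step 3: insert 17 -> lo=[17, 26] (size 2, max 26) hi=[26] (size 1, min 26) -> median=26
Step 4: insert 41 -> lo=[17, 26] (size 2, max 26) hi=[26, 41] (size 2, min 26) -> median=26
Step 5: insert 35 -> lo=[17, 26, 26] (size 3, max 26) hi=[35, 41] (size 2, min 35) -> median=26
Step 6: insert 48 -> lo=[17, 26, 26] (size 3, max 26) hi=[35, 41, 48] (size 3, min 35) -> median=30.5
Step 7: insert 34 -> lo=[17, 26, 26, 34] (size 4, max 34) hi=[35, 41, 48] (size 3, min 35) -> median=34
Step 8: insert 37 -> lo=[17, 26, 26, 34] (size 4, max 34) hi=[35, 37, 41, 48] (size 4, min 35) -> median=34.5
Step 9: insert 24 -> lo=[17, 24, 26, 26, 34] (size 5, max 34) hi=[35, 37, 41, 48] (size 4, min 35) -> median=34
Step 10: insert 17 -> lo=[17, 17, 24, 26, 26] (size 5, max 26) hi=[34, 35, 37, 41, 48] (size 5, min 34) -> median=30
Step 11: insert 39 -> lo=[17, 17, 24, 26, 26, 34] (size 6, max 34) hi=[35, 37, 39, 41, 48] (size 5, min 35) -> median=34
Step 12: insert 46 -> lo=[17, 17, 24, 26, 26, 34] (size 6, max 34) hi=[35, 37, 39, 41, 46, 48] (size 6, min 35) -> median=34.5
Step 13: insert 7 -> lo=[7, 17, 17, 24, 26, 26, 34] (size 7, max 34) hi=[35, 37, 39, 41, 46, 48] (size 6, min 35) -> median=34
Step 14: insert 11 -> lo=[7, 11, 17, 17, 24, 26, 26] (size 7, max 26) hi=[34, 35, 37, 39, 41, 46, 48] (size 7, min 34) -> median=30

Answer: 30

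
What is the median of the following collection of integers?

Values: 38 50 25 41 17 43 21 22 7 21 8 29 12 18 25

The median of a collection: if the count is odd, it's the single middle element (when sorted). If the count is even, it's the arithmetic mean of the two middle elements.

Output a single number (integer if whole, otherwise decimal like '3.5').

Answer: 22

Derivation:
Step 1: insert 38 -> lo=[38] (size 1, max 38) hi=[] (size 0) -> median=38
Step 2: insert 50 -> lo=[38] (size 1, max 38) hi=[50] (size 1, min 50) -> median=44
Step 3: insert 25 -> lo=[25, 38] (size 2, max 38) hi=[50] (size 1, min 50) -> median=38
Step 4: insert 41 -> lo=[25, 38] (size 2, max 38) hi=[41, 50] (size 2, min 41) -> median=39.5
Step 5: insert 17 -> lo=[17, 25, 38] (size 3, max 38) hi=[41, 50] (size 2, min 41) -> median=38
Step 6: insert 43 -> lo=[17, 25, 38] (size 3, max 38) hi=[41, 43, 50] (size 3, min 41) -> median=39.5
Step 7: insert 21 -> lo=[17, 21, 25, 38] (size 4, max 38) hi=[41, 43, 50] (size 3, min 41) -> median=38
Step 8: insert 22 -> lo=[17, 21, 22, 25] (size 4, max 25) hi=[38, 41, 43, 50] (size 4, min 38) -> median=31.5
Step 9: insert 7 -> lo=[7, 17, 21, 22, 25] (size 5, max 25) hi=[38, 41, 43, 50] (size 4, min 38) -> median=25
Step 10: insert 21 -> lo=[7, 17, 21, 21, 22] (size 5, max 22) hi=[25, 38, 41, 43, 50] (size 5, min 25) -> median=23.5
Step 11: insert 8 -> lo=[7, 8, 17, 21, 21, 22] (size 6, max 22) hi=[25, 38, 41, 43, 50] (size 5, min 25) -> median=22
Step 12: insert 29 -> lo=[7, 8, 17, 21, 21, 22] (size 6, max 22) hi=[25, 29, 38, 41, 43, 50] (size 6, min 25) -> median=23.5
Step 13: insert 12 -> lo=[7, 8, 12, 17, 21, 21, 22] (size 7, max 22) hi=[25, 29, 38, 41, 43, 50] (size 6, min 25) -> median=22
Step 14: insert 18 -> lo=[7, 8, 12, 17, 18, 21, 21] (size 7, max 21) hi=[22, 25, 29, 38, 41, 43, 50] (size 7, min 22) -> median=21.5
Step 15: insert 25 -> lo=[7, 8, 12, 17, 18, 21, 21, 22] (size 8, max 22) hi=[25, 25, 29, 38, 41, 43, 50] (size 7, min 25) -> median=22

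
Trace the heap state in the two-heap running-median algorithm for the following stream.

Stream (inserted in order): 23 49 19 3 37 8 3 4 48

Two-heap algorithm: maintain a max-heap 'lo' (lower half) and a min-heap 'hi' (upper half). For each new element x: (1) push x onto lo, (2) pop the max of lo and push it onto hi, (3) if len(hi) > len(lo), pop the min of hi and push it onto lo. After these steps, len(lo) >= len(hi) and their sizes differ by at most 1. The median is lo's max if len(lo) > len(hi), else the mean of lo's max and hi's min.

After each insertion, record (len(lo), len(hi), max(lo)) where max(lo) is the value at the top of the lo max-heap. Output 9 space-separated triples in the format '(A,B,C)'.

Step 1: insert 23 -> lo=[23] hi=[] -> (len(lo)=1, len(hi)=0, max(lo)=23)
Step 2: insert 49 -> lo=[23] hi=[49] -> (len(lo)=1, len(hi)=1, max(lo)=23)
Step 3: insert 19 -> lo=[19, 23] hi=[49] -> (len(lo)=2, len(hi)=1, max(lo)=23)
Step 4: insert 3 -> lo=[3, 19] hi=[23, 49] -> (len(lo)=2, len(hi)=2, max(lo)=19)
Step 5: insert 37 -> lo=[3, 19, 23] hi=[37, 49] -> (len(lo)=3, len(hi)=2, max(lo)=23)
Step 6: insert 8 -> lo=[3, 8, 19] hi=[23, 37, 49] -> (len(lo)=3, len(hi)=3, max(lo)=19)
Step 7: insert 3 -> lo=[3, 3, 8, 19] hi=[23, 37, 49] -> (len(lo)=4, len(hi)=3, max(lo)=19)
Step 8: insert 4 -> lo=[3, 3, 4, 8] hi=[19, 23, 37, 49] -> (len(lo)=4, len(hi)=4, max(lo)=8)
Step 9: insert 48 -> lo=[3, 3, 4, 8, 19] hi=[23, 37, 48, 49] -> (len(lo)=5, len(hi)=4, max(lo)=19)

Answer: (1,0,23) (1,1,23) (2,1,23) (2,2,19) (3,2,23) (3,3,19) (4,3,19) (4,4,8) (5,4,19)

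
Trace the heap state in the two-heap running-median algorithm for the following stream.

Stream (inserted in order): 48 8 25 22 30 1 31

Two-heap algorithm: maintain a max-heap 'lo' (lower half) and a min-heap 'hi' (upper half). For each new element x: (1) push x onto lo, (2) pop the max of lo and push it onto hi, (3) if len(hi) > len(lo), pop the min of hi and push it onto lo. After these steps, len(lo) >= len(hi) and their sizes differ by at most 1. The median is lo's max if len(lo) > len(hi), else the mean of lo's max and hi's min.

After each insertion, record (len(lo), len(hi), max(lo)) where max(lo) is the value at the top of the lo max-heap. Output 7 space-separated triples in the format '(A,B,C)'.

Step 1: insert 48 -> lo=[48] hi=[] -> (len(lo)=1, len(hi)=0, max(lo)=48)
Step 2: insert 8 -> lo=[8] hi=[48] -> (len(lo)=1, len(hi)=1, max(lo)=8)
Step 3: insert 25 -> lo=[8, 25] hi=[48] -> (len(lo)=2, len(hi)=1, max(lo)=25)
Step 4: insert 22 -> lo=[8, 22] hi=[25, 48] -> (len(lo)=2, len(hi)=2, max(lo)=22)
Step 5: insert 30 -> lo=[8, 22, 25] hi=[30, 48] -> (len(lo)=3, len(hi)=2, max(lo)=25)
Step 6: insert 1 -> lo=[1, 8, 22] hi=[25, 30, 48] -> (len(lo)=3, len(hi)=3, max(lo)=22)
Step 7: insert 31 -> lo=[1, 8, 22, 25] hi=[30, 31, 48] -> (len(lo)=4, len(hi)=3, max(lo)=25)

Answer: (1,0,48) (1,1,8) (2,1,25) (2,2,22) (3,2,25) (3,3,22) (4,3,25)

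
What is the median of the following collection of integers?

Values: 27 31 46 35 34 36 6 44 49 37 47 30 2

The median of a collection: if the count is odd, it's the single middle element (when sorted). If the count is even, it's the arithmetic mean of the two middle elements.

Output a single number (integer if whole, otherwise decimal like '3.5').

Answer: 35

Derivation:
Step 1: insert 27 -> lo=[27] (size 1, max 27) hi=[] (size 0) -> median=27
Step 2: insert 31 -> lo=[27] (size 1, max 27) hi=[31] (size 1, min 31) -> median=29
Step 3: insert 46 -> lo=[27, 31] (size 2, max 31) hi=[46] (size 1, min 46) -> median=31
Step 4: insert 35 -> lo=[27, 31] (size 2, max 31) hi=[35, 46] (size 2, min 35) -> median=33
Step 5: insert 34 -> lo=[27, 31, 34] (size 3, max 34) hi=[35, 46] (size 2, min 35) -> median=34
Step 6: insert 36 -> lo=[27, 31, 34] (size 3, max 34) hi=[35, 36, 46] (size 3, min 35) -> median=34.5
Step 7: insert 6 -> lo=[6, 27, 31, 34] (size 4, max 34) hi=[35, 36, 46] (size 3, min 35) -> median=34
Step 8: insert 44 -> lo=[6, 27, 31, 34] (size 4, max 34) hi=[35, 36, 44, 46] (size 4, min 35) -> median=34.5
Step 9: insert 49 -> lo=[6, 27, 31, 34, 35] (size 5, max 35) hi=[36, 44, 46, 49] (size 4, min 36) -> median=35
Step 10: insert 37 -> lo=[6, 27, 31, 34, 35] (size 5, max 35) hi=[36, 37, 44, 46, 49] (size 5, min 36) -> median=35.5
Step 11: insert 47 -> lo=[6, 27, 31, 34, 35, 36] (size 6, max 36) hi=[37, 44, 46, 47, 49] (size 5, min 37) -> median=36
Step 12: insert 30 -> lo=[6, 27, 30, 31, 34, 35] (size 6, max 35) hi=[36, 37, 44, 46, 47, 49] (size 6, min 36) -> median=35.5
Step 13: insert 2 -> lo=[2, 6, 27, 30, 31, 34, 35] (size 7, max 35) hi=[36, 37, 44, 46, 47, 49] (size 6, min 36) -> median=35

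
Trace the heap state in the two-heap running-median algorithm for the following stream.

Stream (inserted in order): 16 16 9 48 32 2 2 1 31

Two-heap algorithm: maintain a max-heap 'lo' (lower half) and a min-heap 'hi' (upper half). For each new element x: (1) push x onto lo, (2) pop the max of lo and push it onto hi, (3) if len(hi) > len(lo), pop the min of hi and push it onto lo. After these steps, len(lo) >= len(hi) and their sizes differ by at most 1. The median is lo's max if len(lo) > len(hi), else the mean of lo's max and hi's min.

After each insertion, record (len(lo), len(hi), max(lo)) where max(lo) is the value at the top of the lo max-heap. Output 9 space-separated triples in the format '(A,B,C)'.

Answer: (1,0,16) (1,1,16) (2,1,16) (2,2,16) (3,2,16) (3,3,16) (4,3,16) (4,4,9) (5,4,16)

Derivation:
Step 1: insert 16 -> lo=[16] hi=[] -> (len(lo)=1, len(hi)=0, max(lo)=16)
Step 2: insert 16 -> lo=[16] hi=[16] -> (len(lo)=1, len(hi)=1, max(lo)=16)
Step 3: insert 9 -> lo=[9, 16] hi=[16] -> (len(lo)=2, len(hi)=1, max(lo)=16)
Step 4: insert 48 -> lo=[9, 16] hi=[16, 48] -> (len(lo)=2, len(hi)=2, max(lo)=16)
Step 5: insert 32 -> lo=[9, 16, 16] hi=[32, 48] -> (len(lo)=3, len(hi)=2, max(lo)=16)
Step 6: insert 2 -> lo=[2, 9, 16] hi=[16, 32, 48] -> (len(lo)=3, len(hi)=3, max(lo)=16)
Step 7: insert 2 -> lo=[2, 2, 9, 16] hi=[16, 32, 48] -> (len(lo)=4, len(hi)=3, max(lo)=16)
Step 8: insert 1 -> lo=[1, 2, 2, 9] hi=[16, 16, 32, 48] -> (len(lo)=4, len(hi)=4, max(lo)=9)
Step 9: insert 31 -> lo=[1, 2, 2, 9, 16] hi=[16, 31, 32, 48] -> (len(lo)=5, len(hi)=4, max(lo)=16)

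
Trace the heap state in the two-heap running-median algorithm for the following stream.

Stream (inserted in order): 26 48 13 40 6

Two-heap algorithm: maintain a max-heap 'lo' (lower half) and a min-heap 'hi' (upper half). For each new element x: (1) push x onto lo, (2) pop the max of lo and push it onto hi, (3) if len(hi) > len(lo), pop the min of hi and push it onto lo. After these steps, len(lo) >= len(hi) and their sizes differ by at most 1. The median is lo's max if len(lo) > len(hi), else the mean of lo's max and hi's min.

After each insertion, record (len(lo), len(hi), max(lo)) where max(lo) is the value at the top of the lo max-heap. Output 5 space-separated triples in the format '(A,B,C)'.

Step 1: insert 26 -> lo=[26] hi=[] -> (len(lo)=1, len(hi)=0, max(lo)=26)
Step 2: insert 48 -> lo=[26] hi=[48] -> (len(lo)=1, len(hi)=1, max(lo)=26)
Step 3: insert 13 -> lo=[13, 26] hi=[48] -> (len(lo)=2, len(hi)=1, max(lo)=26)
Step 4: insert 40 -> lo=[13, 26] hi=[40, 48] -> (len(lo)=2, len(hi)=2, max(lo)=26)
Step 5: insert 6 -> lo=[6, 13, 26] hi=[40, 48] -> (len(lo)=3, len(hi)=2, max(lo)=26)

Answer: (1,0,26) (1,1,26) (2,1,26) (2,2,26) (3,2,26)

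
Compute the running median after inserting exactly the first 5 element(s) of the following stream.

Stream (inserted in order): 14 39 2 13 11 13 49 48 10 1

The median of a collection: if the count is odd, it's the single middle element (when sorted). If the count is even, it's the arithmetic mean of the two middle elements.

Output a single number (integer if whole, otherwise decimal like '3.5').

Answer: 13

Derivation:
Step 1: insert 14 -> lo=[14] (size 1, max 14) hi=[] (size 0) -> median=14
Step 2: insert 39 -> lo=[14] (size 1, max 14) hi=[39] (size 1, min 39) -> median=26.5
Step 3: insert 2 -> lo=[2, 14] (size 2, max 14) hi=[39] (size 1, min 39) -> median=14
Step 4: insert 13 -> lo=[2, 13] (size 2, max 13) hi=[14, 39] (size 2, min 14) -> median=13.5
Step 5: insert 11 -> lo=[2, 11, 13] (size 3, max 13) hi=[14, 39] (size 2, min 14) -> median=13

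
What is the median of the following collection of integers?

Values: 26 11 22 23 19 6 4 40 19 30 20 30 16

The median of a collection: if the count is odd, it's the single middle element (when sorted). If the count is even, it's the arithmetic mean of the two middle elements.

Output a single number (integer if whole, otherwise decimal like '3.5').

Step 1: insert 26 -> lo=[26] (size 1, max 26) hi=[] (size 0) -> median=26
Step 2: insert 11 -> lo=[11] (size 1, max 11) hi=[26] (size 1, min 26) -> median=18.5
Step 3: insert 22 -> lo=[11, 22] (size 2, max 22) hi=[26] (size 1, min 26) -> median=22
Step 4: insert 23 -> lo=[11, 22] (size 2, max 22) hi=[23, 26] (size 2, min 23) -> median=22.5
Step 5: insert 19 -> lo=[11, 19, 22] (size 3, max 22) hi=[23, 26] (size 2, min 23) -> median=22
Step 6: insert 6 -> lo=[6, 11, 19] (size 3, max 19) hi=[22, 23, 26] (size 3, min 22) -> median=20.5
Step 7: insert 4 -> lo=[4, 6, 11, 19] (size 4, max 19) hi=[22, 23, 26] (size 3, min 22) -> median=19
Step 8: insert 40 -> lo=[4, 6, 11, 19] (size 4, max 19) hi=[22, 23, 26, 40] (size 4, min 22) -> median=20.5
Step 9: insert 19 -> lo=[4, 6, 11, 19, 19] (size 5, max 19) hi=[22, 23, 26, 40] (size 4, min 22) -> median=19
Step 10: insert 30 -> lo=[4, 6, 11, 19, 19] (size 5, max 19) hi=[22, 23, 26, 30, 40] (size 5, min 22) -> median=20.5
Step 11: insert 20 -> lo=[4, 6, 11, 19, 19, 20] (size 6, max 20) hi=[22, 23, 26, 30, 40] (size 5, min 22) -> median=20
Step 12: insert 30 -> lo=[4, 6, 11, 19, 19, 20] (size 6, max 20) hi=[22, 23, 26, 30, 30, 40] (size 6, min 22) -> median=21
Step 13: insert 16 -> lo=[4, 6, 11, 16, 19, 19, 20] (size 7, max 20) hi=[22, 23, 26, 30, 30, 40] (size 6, min 22) -> median=20

Answer: 20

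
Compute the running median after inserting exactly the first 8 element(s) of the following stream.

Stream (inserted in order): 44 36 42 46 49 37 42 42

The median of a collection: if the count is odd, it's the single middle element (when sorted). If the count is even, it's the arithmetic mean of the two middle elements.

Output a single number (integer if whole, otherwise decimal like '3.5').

Step 1: insert 44 -> lo=[44] (size 1, max 44) hi=[] (size 0) -> median=44
Step 2: insert 36 -> lo=[36] (size 1, max 36) hi=[44] (size 1, min 44) -> median=40
Step 3: insert 42 -> lo=[36, 42] (size 2, max 42) hi=[44] (size 1, min 44) -> median=42
Step 4: insert 46 -> lo=[36, 42] (size 2, max 42) hi=[44, 46] (size 2, min 44) -> median=43
Step 5: insert 49 -> lo=[36, 42, 44] (size 3, max 44) hi=[46, 49] (size 2, min 46) -> median=44
Step 6: insert 37 -> lo=[36, 37, 42] (size 3, max 42) hi=[44, 46, 49] (size 3, min 44) -> median=43
Step 7: insert 42 -> lo=[36, 37, 42, 42] (size 4, max 42) hi=[44, 46, 49] (size 3, min 44) -> median=42
Step 8: insert 42 -> lo=[36, 37, 42, 42] (size 4, max 42) hi=[42, 44, 46, 49] (size 4, min 42) -> median=42

Answer: 42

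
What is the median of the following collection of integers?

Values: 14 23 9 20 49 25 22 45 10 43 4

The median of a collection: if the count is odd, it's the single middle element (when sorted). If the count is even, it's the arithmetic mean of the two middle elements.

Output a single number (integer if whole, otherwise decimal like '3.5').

Step 1: insert 14 -> lo=[14] (size 1, max 14) hi=[] (size 0) -> median=14
Step 2: insert 23 -> lo=[14] (size 1, max 14) hi=[23] (size 1, min 23) -> median=18.5
Step 3: insert 9 -> lo=[9, 14] (size 2, max 14) hi=[23] (size 1, min 23) -> median=14
Step 4: insert 20 -> lo=[9, 14] (size 2, max 14) hi=[20, 23] (size 2, min 20) -> median=17
Step 5: insert 49 -> lo=[9, 14, 20] (size 3, max 20) hi=[23, 49] (size 2, min 23) -> median=20
Step 6: insert 25 -> lo=[9, 14, 20] (size 3, max 20) hi=[23, 25, 49] (size 3, min 23) -> median=21.5
Step 7: insert 22 -> lo=[9, 14, 20, 22] (size 4, max 22) hi=[23, 25, 49] (size 3, min 23) -> median=22
Step 8: insert 45 -> lo=[9, 14, 20, 22] (size 4, max 22) hi=[23, 25, 45, 49] (size 4, min 23) -> median=22.5
Step 9: insert 10 -> lo=[9, 10, 14, 20, 22] (size 5, max 22) hi=[23, 25, 45, 49] (size 4, min 23) -> median=22
Step 10: insert 43 -> lo=[9, 10, 14, 20, 22] (size 5, max 22) hi=[23, 25, 43, 45, 49] (size 5, min 23) -> median=22.5
Step 11: insert 4 -> lo=[4, 9, 10, 14, 20, 22] (size 6, max 22) hi=[23, 25, 43, 45, 49] (size 5, min 23) -> median=22

Answer: 22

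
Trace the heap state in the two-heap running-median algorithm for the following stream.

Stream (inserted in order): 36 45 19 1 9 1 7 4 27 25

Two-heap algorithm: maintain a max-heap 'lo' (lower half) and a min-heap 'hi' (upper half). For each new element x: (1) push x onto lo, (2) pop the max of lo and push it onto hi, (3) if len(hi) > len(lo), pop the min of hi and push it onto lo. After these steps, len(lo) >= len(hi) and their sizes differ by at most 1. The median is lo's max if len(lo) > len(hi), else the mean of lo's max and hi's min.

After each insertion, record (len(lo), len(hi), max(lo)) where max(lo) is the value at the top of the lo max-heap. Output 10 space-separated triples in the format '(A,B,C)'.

Answer: (1,0,36) (1,1,36) (2,1,36) (2,2,19) (3,2,19) (3,3,9) (4,3,9) (4,4,7) (5,4,9) (5,5,9)

Derivation:
Step 1: insert 36 -> lo=[36] hi=[] -> (len(lo)=1, len(hi)=0, max(lo)=36)
Step 2: insert 45 -> lo=[36] hi=[45] -> (len(lo)=1, len(hi)=1, max(lo)=36)
Step 3: insert 19 -> lo=[19, 36] hi=[45] -> (len(lo)=2, len(hi)=1, max(lo)=36)
Step 4: insert 1 -> lo=[1, 19] hi=[36, 45] -> (len(lo)=2, len(hi)=2, max(lo)=19)
Step 5: insert 9 -> lo=[1, 9, 19] hi=[36, 45] -> (len(lo)=3, len(hi)=2, max(lo)=19)
Step 6: insert 1 -> lo=[1, 1, 9] hi=[19, 36, 45] -> (len(lo)=3, len(hi)=3, max(lo)=9)
Step 7: insert 7 -> lo=[1, 1, 7, 9] hi=[19, 36, 45] -> (len(lo)=4, len(hi)=3, max(lo)=9)
Step 8: insert 4 -> lo=[1, 1, 4, 7] hi=[9, 19, 36, 45] -> (len(lo)=4, len(hi)=4, max(lo)=7)
Step 9: insert 27 -> lo=[1, 1, 4, 7, 9] hi=[19, 27, 36, 45] -> (len(lo)=5, len(hi)=4, max(lo)=9)
Step 10: insert 25 -> lo=[1, 1, 4, 7, 9] hi=[19, 25, 27, 36, 45] -> (len(lo)=5, len(hi)=5, max(lo)=9)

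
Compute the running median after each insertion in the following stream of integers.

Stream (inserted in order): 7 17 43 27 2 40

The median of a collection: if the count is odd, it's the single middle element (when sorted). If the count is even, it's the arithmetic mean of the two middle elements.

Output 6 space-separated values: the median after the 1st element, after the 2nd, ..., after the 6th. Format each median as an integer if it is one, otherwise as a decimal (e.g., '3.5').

Answer: 7 12 17 22 17 22

Derivation:
Step 1: insert 7 -> lo=[7] (size 1, max 7) hi=[] (size 0) -> median=7
Step 2: insert 17 -> lo=[7] (size 1, max 7) hi=[17] (size 1, min 17) -> median=12
Step 3: insert 43 -> lo=[7, 17] (size 2, max 17) hi=[43] (size 1, min 43) -> median=17
Step 4: insert 27 -> lo=[7, 17] (size 2, max 17) hi=[27, 43] (size 2, min 27) -> median=22
Step 5: insert 2 -> lo=[2, 7, 17] (size 3, max 17) hi=[27, 43] (size 2, min 27) -> median=17
Step 6: insert 40 -> lo=[2, 7, 17] (size 3, max 17) hi=[27, 40, 43] (size 3, min 27) -> median=22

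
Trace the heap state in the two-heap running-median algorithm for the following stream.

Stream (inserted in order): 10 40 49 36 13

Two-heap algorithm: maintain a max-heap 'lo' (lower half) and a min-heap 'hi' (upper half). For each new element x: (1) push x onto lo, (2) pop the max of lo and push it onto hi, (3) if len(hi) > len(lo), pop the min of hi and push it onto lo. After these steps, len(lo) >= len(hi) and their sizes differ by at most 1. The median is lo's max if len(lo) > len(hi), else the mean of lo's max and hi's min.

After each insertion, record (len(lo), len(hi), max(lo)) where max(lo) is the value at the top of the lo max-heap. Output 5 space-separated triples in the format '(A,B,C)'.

Step 1: insert 10 -> lo=[10] hi=[] -> (len(lo)=1, len(hi)=0, max(lo)=10)
Step 2: insert 40 -> lo=[10] hi=[40] -> (len(lo)=1, len(hi)=1, max(lo)=10)
Step 3: insert 49 -> lo=[10, 40] hi=[49] -> (len(lo)=2, len(hi)=1, max(lo)=40)
Step 4: insert 36 -> lo=[10, 36] hi=[40, 49] -> (len(lo)=2, len(hi)=2, max(lo)=36)
Step 5: insert 13 -> lo=[10, 13, 36] hi=[40, 49] -> (len(lo)=3, len(hi)=2, max(lo)=36)

Answer: (1,0,10) (1,1,10) (2,1,40) (2,2,36) (3,2,36)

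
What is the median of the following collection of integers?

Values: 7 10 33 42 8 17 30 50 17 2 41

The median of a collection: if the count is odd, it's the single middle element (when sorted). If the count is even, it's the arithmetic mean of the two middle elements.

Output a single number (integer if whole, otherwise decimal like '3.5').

Answer: 17

Derivation:
Step 1: insert 7 -> lo=[7] (size 1, max 7) hi=[] (size 0) -> median=7
Step 2: insert 10 -> lo=[7] (size 1, max 7) hi=[10] (size 1, min 10) -> median=8.5
Step 3: insert 33 -> lo=[7, 10] (size 2, max 10) hi=[33] (size 1, min 33) -> median=10
Step 4: insert 42 -> lo=[7, 10] (size 2, max 10) hi=[33, 42] (size 2, min 33) -> median=21.5
Step 5: insert 8 -> lo=[7, 8, 10] (size 3, max 10) hi=[33, 42] (size 2, min 33) -> median=10
Step 6: insert 17 -> lo=[7, 8, 10] (size 3, max 10) hi=[17, 33, 42] (size 3, min 17) -> median=13.5
Step 7: insert 30 -> lo=[7, 8, 10, 17] (size 4, max 17) hi=[30, 33, 42] (size 3, min 30) -> median=17
Step 8: insert 50 -> lo=[7, 8, 10, 17] (size 4, max 17) hi=[30, 33, 42, 50] (size 4, min 30) -> median=23.5
Step 9: insert 17 -> lo=[7, 8, 10, 17, 17] (size 5, max 17) hi=[30, 33, 42, 50] (size 4, min 30) -> median=17
Step 10: insert 2 -> lo=[2, 7, 8, 10, 17] (size 5, max 17) hi=[17, 30, 33, 42, 50] (size 5, min 17) -> median=17
Step 11: insert 41 -> lo=[2, 7, 8, 10, 17, 17] (size 6, max 17) hi=[30, 33, 41, 42, 50] (size 5, min 30) -> median=17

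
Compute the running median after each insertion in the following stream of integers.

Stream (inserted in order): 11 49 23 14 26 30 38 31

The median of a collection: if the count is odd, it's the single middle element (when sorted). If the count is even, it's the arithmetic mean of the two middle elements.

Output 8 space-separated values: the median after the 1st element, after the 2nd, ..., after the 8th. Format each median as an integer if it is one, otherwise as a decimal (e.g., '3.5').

Answer: 11 30 23 18.5 23 24.5 26 28

Derivation:
Step 1: insert 11 -> lo=[11] (size 1, max 11) hi=[] (size 0) -> median=11
Step 2: insert 49 -> lo=[11] (size 1, max 11) hi=[49] (size 1, min 49) -> median=30
Step 3: insert 23 -> lo=[11, 23] (size 2, max 23) hi=[49] (size 1, min 49) -> median=23
Step 4: insert 14 -> lo=[11, 14] (size 2, max 14) hi=[23, 49] (size 2, min 23) -> median=18.5
Step 5: insert 26 -> lo=[11, 14, 23] (size 3, max 23) hi=[26, 49] (size 2, min 26) -> median=23
Step 6: insert 30 -> lo=[11, 14, 23] (size 3, max 23) hi=[26, 30, 49] (size 3, min 26) -> median=24.5
Step 7: insert 38 -> lo=[11, 14, 23, 26] (size 4, max 26) hi=[30, 38, 49] (size 3, min 30) -> median=26
Step 8: insert 31 -> lo=[11, 14, 23, 26] (size 4, max 26) hi=[30, 31, 38, 49] (size 4, min 30) -> median=28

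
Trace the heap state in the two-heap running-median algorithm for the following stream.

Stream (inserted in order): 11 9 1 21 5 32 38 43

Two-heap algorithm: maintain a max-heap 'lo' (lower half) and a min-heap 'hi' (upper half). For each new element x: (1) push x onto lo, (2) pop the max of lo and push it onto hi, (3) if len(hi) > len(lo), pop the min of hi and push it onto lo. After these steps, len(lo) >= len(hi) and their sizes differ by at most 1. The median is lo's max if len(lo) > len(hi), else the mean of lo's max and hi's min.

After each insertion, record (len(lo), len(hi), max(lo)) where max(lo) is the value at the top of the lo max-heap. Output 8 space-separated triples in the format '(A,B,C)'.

Step 1: insert 11 -> lo=[11] hi=[] -> (len(lo)=1, len(hi)=0, max(lo)=11)
Step 2: insert 9 -> lo=[9] hi=[11] -> (len(lo)=1, len(hi)=1, max(lo)=9)
Step 3: insert 1 -> lo=[1, 9] hi=[11] -> (len(lo)=2, len(hi)=1, max(lo)=9)
Step 4: insert 21 -> lo=[1, 9] hi=[11, 21] -> (len(lo)=2, len(hi)=2, max(lo)=9)
Step 5: insert 5 -> lo=[1, 5, 9] hi=[11, 21] -> (len(lo)=3, len(hi)=2, max(lo)=9)
Step 6: insert 32 -> lo=[1, 5, 9] hi=[11, 21, 32] -> (len(lo)=3, len(hi)=3, max(lo)=9)
Step 7: insert 38 -> lo=[1, 5, 9, 11] hi=[21, 32, 38] -> (len(lo)=4, len(hi)=3, max(lo)=11)
Step 8: insert 43 -> lo=[1, 5, 9, 11] hi=[21, 32, 38, 43] -> (len(lo)=4, len(hi)=4, max(lo)=11)

Answer: (1,0,11) (1,1,9) (2,1,9) (2,2,9) (3,2,9) (3,3,9) (4,3,11) (4,4,11)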